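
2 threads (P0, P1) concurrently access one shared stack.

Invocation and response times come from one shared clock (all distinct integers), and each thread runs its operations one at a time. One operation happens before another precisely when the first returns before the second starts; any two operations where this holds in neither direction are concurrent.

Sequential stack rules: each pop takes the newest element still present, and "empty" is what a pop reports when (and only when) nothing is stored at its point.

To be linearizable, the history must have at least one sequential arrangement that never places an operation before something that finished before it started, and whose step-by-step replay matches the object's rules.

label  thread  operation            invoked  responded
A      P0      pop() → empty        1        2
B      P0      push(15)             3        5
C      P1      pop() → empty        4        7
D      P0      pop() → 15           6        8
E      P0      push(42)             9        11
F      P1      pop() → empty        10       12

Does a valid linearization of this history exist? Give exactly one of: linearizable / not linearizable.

a witness: A, B, D, C, F, E
after step 1 (A pop() → empty): stack <>
after step 2 (B push(15)): stack <15>
after step 3 (D pop() → 15): stack <>
after step 4 (C pop() → empty): stack <>
after step 5 (F pop() → empty): stack <>
after step 6 (E push(42)): stack <42>

linearizable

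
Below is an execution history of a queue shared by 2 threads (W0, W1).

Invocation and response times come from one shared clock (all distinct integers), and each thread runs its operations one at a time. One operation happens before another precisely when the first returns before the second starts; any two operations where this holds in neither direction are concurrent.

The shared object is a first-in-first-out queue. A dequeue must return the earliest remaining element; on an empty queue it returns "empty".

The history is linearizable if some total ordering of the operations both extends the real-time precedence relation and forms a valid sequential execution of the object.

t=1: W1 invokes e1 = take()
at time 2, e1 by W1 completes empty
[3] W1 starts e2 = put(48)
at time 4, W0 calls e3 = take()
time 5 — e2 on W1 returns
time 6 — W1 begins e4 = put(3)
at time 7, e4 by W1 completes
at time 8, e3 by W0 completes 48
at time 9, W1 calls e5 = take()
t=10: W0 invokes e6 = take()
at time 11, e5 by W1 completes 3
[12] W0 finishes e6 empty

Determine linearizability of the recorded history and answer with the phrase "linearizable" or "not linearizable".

linearizable

witness order: e1, e2, e3, e4, e5, e6
step 1: e1 take() → empty — queue <>
step 2: e2 put(48) — queue <48>
step 3: e3 take() → 48 — queue <>
step 4: e4 put(3) — queue <3>
step 5: e5 take() → 3 — queue <>
step 6: e6 take() → empty — queue <>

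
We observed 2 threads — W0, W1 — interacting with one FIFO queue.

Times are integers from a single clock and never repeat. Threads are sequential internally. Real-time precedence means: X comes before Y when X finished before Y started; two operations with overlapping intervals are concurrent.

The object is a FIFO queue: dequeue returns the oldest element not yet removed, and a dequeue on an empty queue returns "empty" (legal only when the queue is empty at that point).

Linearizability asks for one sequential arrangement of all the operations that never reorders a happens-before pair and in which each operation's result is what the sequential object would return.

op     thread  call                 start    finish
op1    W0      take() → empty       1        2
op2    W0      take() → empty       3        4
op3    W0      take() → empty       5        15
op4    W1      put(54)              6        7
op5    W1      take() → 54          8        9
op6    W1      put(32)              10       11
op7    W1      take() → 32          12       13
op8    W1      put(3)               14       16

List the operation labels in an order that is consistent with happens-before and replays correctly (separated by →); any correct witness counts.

after step 1 (op1 take() → empty): queue <>
after step 2 (op2 take() → empty): queue <>
after step 3 (op3 take() → empty): queue <>
after step 4 (op4 put(54)): queue <54>
after step 5 (op5 take() → 54): queue <>
after step 6 (op6 put(32)): queue <32>
after step 7 (op7 take() → 32): queue <>
after step 8 (op8 put(3)): queue <3>

op1 → op2 → op3 → op4 → op5 → op6 → op7 → op8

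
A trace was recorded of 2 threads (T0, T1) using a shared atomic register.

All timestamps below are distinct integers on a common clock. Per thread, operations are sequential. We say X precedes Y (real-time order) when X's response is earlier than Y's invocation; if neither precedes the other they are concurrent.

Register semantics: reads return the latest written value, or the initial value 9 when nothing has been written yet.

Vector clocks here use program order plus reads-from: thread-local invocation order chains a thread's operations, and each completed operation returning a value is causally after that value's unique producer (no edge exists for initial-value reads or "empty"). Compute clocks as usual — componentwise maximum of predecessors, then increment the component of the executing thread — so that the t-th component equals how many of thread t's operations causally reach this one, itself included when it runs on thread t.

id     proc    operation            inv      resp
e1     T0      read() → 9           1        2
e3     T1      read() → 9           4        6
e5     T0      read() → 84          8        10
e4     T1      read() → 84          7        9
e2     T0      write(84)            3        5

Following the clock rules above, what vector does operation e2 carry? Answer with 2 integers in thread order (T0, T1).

(2, 0)

invoked at 4, e3 has no predecessors; its own T1 bump gives (0, 1)
invoked at 1, e1 has no predecessors; its own T0 bump gives (1, 0)
e2 (invocation 3): componentwise max over VC(e1)=(1, 0), +1 at T0, giving (2, 0)
e5 (invocation 8): componentwise max over VC(e2)=(2, 0), +1 at T0, giving (3, 0)
e4 (invocation 7): componentwise max over VC(e2)=(2, 0), VC(e3)=(0, 1), +1 at T1, giving (2, 2)
target: VC(e2) = (2, 0)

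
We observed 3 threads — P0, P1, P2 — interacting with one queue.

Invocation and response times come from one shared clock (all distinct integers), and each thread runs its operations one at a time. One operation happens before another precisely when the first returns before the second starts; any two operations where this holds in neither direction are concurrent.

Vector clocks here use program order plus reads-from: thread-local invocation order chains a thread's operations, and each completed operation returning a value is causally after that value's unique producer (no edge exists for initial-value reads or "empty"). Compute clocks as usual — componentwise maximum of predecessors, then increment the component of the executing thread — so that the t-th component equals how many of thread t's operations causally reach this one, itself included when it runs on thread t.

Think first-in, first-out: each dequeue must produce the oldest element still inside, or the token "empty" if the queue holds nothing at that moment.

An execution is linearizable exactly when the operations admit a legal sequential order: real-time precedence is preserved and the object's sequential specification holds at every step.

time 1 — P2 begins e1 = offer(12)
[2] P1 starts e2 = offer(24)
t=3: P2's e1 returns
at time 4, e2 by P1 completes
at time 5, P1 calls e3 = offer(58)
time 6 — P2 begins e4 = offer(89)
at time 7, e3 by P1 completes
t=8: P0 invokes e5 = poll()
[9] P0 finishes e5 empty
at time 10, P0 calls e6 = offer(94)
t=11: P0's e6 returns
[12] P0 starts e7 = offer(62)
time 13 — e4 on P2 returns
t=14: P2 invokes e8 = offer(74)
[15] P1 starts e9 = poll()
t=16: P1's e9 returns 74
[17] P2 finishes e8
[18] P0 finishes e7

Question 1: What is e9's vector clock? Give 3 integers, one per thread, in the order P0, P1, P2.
(0, 3, 3)

invoked at 1, e1 has no predecessors; its own P2 bump gives (0, 0, 1)
invoked at 2, e2 has no predecessors; its own P1 bump gives (0, 1, 0)
invoked at 8, e5 has no predecessors; its own P0 bump gives (1, 0, 0)
invoked at 6, e4 merges VC(e1)=(0, 0, 1) and bumps P2's slot → (0, 0, 2)
invoked at 5, e3 merges VC(e2)=(0, 1, 0) and bumps P1's slot → (0, 2, 0)
invoked at 10, e6 merges VC(e5)=(1, 0, 0) and bumps P0's slot → (2, 0, 0)
invoked at 14, e8 merges VC(e4)=(0, 0, 2) and bumps P2's slot → (0, 0, 3)
invoked at 12, e7 merges VC(e6)=(2, 0, 0) and bumps P0's slot → (3, 0, 0)
invoked at 15, e9 merges VC(e3)=(0, 2, 0), VC(e8)=(0, 0, 3) and bumps P1's slot → (0, 3, 3)
target: VC(e9) = (0, 3, 3)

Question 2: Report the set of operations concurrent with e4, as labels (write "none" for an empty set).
e3, e5, e6, e7

overlap test against e4 [6,13]: concurrent iff the interval meets 6..13
e1 [1,3]: before
e2 [2,4]: before
e3 [5,7]: concurrent
e5 [8,9]: concurrent
e6 [10,11]: concurrent
e7 [12,18]: concurrent
e8 [14,17]: after
e9 [15,16]: after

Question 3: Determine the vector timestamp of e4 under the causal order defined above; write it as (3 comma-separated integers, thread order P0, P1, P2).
(0, 0, 2)

e1, invoked 1, has no incoming edges; only P2's bump applies → (0, 0, 1)
e2, invoked 2, has no incoming edges; only P1's bump applies → (0, 1, 0)
e5, invoked 8, has no incoming edges; only P0's bump applies → (1, 0, 0)
VC(e4, invoked at 6): max of VC(e1)=(0, 0, 1), then +1 on thread P2 → (0, 0, 2)
VC(e3, invoked at 5): max of VC(e2)=(0, 1, 0), then +1 on thread P1 → (0, 2, 0)
VC(e6, invoked at 10): max of VC(e5)=(1, 0, 0), then +1 on thread P0 → (2, 0, 0)
VC(e8, invoked at 14): max of VC(e4)=(0, 0, 2), then +1 on thread P2 → (0, 0, 3)
VC(e7, invoked at 12): max of VC(e6)=(2, 0, 0), then +1 on thread P0 → (3, 0, 0)
VC(e9, invoked at 15): max of VC(e3)=(0, 2, 0), VC(e8)=(0, 0, 3), then +1 on thread P1 → (0, 3, 3)
target: VC(e4) = (0, 0, 2)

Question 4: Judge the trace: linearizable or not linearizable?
not linearizable

events 1..8 are fine; event 9 — the response of e5 at time 9 — makes the prefix non-linearizable
checked exhaustively: 2 real-time-consistent orders of 4 completed operations, zero legal queue replays
no completion choice of the 1 pending operation (e4) rescues it — every subset was tried
for example e1, e2, e3, e5 (pending dropped) fails at step 4: e5 poll() → empty is not legal there
for example e2, e1, e3, e5 (pending dropped) fails at step 4: e5 poll() → empty is not legal there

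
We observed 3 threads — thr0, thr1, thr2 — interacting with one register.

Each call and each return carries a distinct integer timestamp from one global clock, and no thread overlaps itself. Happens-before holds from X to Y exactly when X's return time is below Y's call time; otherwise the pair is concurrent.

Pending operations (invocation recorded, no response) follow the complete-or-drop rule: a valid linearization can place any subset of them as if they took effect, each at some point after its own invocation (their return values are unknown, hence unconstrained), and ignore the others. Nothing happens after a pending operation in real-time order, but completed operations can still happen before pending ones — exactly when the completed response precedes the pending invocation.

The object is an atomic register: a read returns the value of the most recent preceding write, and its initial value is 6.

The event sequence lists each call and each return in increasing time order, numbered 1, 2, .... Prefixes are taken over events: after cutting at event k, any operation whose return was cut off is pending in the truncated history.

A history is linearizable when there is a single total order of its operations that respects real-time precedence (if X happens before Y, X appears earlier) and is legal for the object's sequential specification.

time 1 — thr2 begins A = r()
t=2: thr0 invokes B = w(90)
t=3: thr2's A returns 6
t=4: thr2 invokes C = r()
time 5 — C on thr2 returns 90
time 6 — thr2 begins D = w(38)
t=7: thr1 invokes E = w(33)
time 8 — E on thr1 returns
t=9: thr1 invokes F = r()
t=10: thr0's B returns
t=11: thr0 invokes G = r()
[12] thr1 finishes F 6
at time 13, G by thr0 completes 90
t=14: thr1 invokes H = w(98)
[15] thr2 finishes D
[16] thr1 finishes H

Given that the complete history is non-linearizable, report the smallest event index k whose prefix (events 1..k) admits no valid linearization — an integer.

12

events 1..11 are linearizable; a witness order is A, B, C, D, E:
after step 1 (A r() → 6): value 6
after step 2 (B w(90)): value 90
after step 3 (C r() → 90): value 90
after step 4 (D w(38) (pending, included)): value 38
after step 5 (E w(33)): value 33
event 12 — F's response, time 12 — after it, nothing linearizes
no escape via the 2 pending operations (D, G): every completion choice fails
sample order A, B, C, E, F (pending dropped) stalls at step 5 — F r() → 6 has no legal effect
sample order A, C, B, E, F (pending dropped) stalls at step 2 — C r() → 90 has no legal effect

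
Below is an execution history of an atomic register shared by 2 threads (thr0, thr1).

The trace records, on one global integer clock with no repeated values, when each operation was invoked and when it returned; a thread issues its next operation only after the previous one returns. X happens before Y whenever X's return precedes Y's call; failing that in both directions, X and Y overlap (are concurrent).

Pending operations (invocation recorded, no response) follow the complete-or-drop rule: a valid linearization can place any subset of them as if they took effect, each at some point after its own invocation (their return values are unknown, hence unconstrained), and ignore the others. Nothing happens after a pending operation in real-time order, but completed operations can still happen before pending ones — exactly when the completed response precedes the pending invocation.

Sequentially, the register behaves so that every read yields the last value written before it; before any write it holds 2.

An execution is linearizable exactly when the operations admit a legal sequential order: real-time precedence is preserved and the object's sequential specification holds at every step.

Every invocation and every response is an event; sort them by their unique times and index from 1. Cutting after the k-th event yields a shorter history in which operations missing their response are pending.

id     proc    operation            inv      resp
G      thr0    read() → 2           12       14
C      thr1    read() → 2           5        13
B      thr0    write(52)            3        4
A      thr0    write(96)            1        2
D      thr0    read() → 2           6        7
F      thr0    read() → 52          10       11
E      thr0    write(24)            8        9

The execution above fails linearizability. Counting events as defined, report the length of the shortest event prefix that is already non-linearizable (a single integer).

7

events 1..6 are still linearizable — one witness is A, B:
after step 1 (A write(96)): value 96
after step 2 (B write(52)): value 52
once event 7 joins (D's response, time 7), exhaustive search finds no witness
completion choices over the 1 pending operation (C) were checked; none helps
for example A, B, D (pending dropped) fails at step 3: D read() → 2 is not legal there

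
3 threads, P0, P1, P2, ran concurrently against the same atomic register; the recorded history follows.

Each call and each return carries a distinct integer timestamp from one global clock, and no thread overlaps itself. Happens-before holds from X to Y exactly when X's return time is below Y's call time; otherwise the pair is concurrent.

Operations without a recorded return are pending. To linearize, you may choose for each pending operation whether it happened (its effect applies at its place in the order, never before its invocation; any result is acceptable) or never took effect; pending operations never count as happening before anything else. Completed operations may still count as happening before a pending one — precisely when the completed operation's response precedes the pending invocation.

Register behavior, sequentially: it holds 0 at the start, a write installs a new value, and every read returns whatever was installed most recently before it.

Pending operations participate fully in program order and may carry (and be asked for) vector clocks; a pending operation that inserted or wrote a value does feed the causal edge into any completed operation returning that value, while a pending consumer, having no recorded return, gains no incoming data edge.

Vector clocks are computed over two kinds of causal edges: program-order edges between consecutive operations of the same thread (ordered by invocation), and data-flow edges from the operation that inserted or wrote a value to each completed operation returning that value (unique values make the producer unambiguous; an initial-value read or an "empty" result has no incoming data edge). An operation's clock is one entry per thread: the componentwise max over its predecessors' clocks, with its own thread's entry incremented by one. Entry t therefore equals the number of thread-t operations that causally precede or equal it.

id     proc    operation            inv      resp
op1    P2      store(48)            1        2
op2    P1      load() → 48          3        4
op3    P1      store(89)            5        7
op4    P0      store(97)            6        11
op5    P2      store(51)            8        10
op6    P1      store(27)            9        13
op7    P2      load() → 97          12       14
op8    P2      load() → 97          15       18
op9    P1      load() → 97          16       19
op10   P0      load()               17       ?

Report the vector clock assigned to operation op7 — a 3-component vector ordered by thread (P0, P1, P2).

(1, 0, 3)

op1, invoked 1, has no incoming edges; only P2's bump applies → (0, 0, 1)
op4, invoked 6, has no incoming edges; only P0's bump applies → (1, 0, 0)
VC(op5, invoked at 8): max of VC(op1)=(0, 0, 1), then +1 on thread P2 → (0, 0, 2)
VC(op2, invoked at 3): max of VC(op1)=(0, 0, 1), then +1 on thread P1 → (0, 1, 1)
VC(op10, invoked at 17): max of VC(op4)=(1, 0, 0), then +1 on thread P0 → (2, 0, 0)
VC(op3, invoked at 5): max of VC(op2)=(0, 1, 1), then +1 on thread P1 → (0, 2, 1)
VC(op6, invoked at 9): max of VC(op3)=(0, 2, 1), then +1 on thread P1 → (0, 3, 1)
VC(op7, invoked at 12): max of VC(op4)=(1, 0, 0), VC(op5)=(0, 0, 2), then +1 on thread P2 → (1, 0, 3)
VC(op8, invoked at 15): max of VC(op4)=(1, 0, 0), VC(op7)=(1, 0, 3), then +1 on thread P2 → (1, 0, 4)
VC(op9, invoked at 16): max of VC(op4)=(1, 0, 0), VC(op6)=(0, 3, 1), then +1 on thread P1 → (1, 4, 1)
target: VC(op7) = (1, 0, 3)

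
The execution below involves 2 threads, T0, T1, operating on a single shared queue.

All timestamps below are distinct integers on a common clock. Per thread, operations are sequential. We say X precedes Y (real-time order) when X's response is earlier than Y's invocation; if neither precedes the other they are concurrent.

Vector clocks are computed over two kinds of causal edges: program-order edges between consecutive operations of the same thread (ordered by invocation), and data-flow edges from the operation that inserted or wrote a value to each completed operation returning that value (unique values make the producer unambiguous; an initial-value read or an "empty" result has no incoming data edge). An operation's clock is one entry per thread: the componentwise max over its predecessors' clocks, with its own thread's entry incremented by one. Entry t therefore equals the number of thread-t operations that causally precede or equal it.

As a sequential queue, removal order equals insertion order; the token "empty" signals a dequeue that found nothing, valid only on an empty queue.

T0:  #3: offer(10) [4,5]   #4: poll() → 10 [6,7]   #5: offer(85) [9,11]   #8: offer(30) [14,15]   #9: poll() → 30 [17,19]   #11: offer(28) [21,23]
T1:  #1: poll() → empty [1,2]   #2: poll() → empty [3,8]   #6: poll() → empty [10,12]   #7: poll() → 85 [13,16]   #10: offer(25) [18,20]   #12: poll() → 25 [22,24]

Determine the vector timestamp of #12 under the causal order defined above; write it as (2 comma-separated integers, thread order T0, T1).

root op #1, invoked 1: fresh clock plus T1's own tick → (0, 1)
root op #3, invoked 4: fresh clock plus T0's own tick → (1, 0)
merge at #2 (invoked 3): VC(#1)=(0, 1), own-thread bump on T1 → (0, 2)
merge at #4 (invoked 6): VC(#3)=(1, 0), own-thread bump on T0 → (2, 0)
merge at #6 (invoked 10): VC(#2)=(0, 2), own-thread bump on T1 → (0, 3)
merge at #5 (invoked 9): VC(#4)=(2, 0), own-thread bump on T0 → (3, 0)
merge at #8 (invoked 14): VC(#5)=(3, 0), own-thread bump on T0 → (4, 0)
merge at #9 (invoked 17): VC(#8)=(4, 0), own-thread bump on T0 → (5, 0)
merge at #11 (invoked 21): VC(#9)=(5, 0), own-thread bump on T0 → (6, 0)
merge at #7 (invoked 13): VC(#5)=(3, 0), VC(#6)=(0, 3), own-thread bump on T1 → (3, 4)
merge at #10 (invoked 18): VC(#7)=(3, 4), own-thread bump on T1 → (3, 5)
merge at #12 (invoked 22): VC(#10)=(3, 5), own-thread bump on T1 → (3, 6)
target: VC(#12) = (3, 6)

(3, 6)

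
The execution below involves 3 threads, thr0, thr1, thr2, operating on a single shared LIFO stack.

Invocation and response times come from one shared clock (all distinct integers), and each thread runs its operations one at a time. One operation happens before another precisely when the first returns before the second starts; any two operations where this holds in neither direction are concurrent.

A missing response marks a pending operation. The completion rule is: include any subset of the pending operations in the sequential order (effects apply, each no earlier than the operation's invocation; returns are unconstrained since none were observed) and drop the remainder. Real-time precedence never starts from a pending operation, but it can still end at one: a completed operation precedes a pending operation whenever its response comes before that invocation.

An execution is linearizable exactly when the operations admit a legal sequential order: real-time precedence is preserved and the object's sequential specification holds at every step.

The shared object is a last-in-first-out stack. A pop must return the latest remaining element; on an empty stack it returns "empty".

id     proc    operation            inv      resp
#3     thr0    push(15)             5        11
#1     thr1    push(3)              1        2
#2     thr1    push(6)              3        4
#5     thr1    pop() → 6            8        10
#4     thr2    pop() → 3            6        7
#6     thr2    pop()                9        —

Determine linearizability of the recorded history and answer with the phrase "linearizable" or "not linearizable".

cut after 6 events: linearizable; cut after 7 events (#4 responds, time 7): not linearizable
exactly one order of the 3 completed ops respects real time; the LIFO stack replay fails
no escape via the 1 pending operation (#3): every completion choice fails
for example #1, #2, #4 (pending dropped) fails at step 3: #4 pop() → 3 is not legal there

not linearizable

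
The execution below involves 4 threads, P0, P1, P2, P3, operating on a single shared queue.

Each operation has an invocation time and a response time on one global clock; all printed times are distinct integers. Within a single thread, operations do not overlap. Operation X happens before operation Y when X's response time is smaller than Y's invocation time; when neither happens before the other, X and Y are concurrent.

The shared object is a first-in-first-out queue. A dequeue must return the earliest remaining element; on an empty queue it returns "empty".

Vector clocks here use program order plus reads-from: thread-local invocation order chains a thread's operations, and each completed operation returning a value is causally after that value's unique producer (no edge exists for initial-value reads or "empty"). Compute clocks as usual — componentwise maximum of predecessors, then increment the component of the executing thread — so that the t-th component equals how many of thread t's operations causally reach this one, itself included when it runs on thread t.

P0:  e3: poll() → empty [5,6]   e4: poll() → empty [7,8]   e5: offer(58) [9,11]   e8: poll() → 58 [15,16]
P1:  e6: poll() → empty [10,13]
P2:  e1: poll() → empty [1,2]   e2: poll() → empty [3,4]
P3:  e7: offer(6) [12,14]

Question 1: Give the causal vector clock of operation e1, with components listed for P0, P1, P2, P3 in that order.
Answer: (0, 0, 1, 0)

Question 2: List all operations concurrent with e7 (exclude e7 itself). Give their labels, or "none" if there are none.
Answer: e6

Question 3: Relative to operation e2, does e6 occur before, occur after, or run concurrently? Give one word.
Answer: after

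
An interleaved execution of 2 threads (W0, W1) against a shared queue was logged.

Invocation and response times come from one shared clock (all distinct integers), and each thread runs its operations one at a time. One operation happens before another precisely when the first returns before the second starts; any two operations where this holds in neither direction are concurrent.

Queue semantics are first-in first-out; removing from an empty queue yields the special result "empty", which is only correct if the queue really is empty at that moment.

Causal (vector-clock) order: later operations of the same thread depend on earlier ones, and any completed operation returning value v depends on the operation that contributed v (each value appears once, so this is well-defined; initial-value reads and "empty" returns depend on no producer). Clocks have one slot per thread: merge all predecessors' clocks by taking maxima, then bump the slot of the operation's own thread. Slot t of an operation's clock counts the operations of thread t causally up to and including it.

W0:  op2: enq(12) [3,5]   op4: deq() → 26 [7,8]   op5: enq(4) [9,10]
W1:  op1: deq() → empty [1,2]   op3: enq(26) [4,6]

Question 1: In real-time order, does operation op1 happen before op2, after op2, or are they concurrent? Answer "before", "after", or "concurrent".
before

op1 spans [1,2], op2 spans [3,5]
resp(op1)=2 < inv(op2)=3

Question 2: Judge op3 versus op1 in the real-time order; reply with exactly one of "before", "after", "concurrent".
after

op3 spans [4,6], op1 spans [1,2]
resp(op1)=2 < inv(op3)=4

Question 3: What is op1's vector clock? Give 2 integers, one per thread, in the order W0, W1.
(0, 1)

no predecessors for op1 (invoked 1): W1 increments from zero → (0, 1)
no predecessors for op2 (invoked 3): W0 increments from zero → (1, 0)
from VC(op1)=(0, 1), op3 (invoked 4) maxes components and bumps W1 → (0, 2)
from VC(op2)=(1, 0), VC(op3)=(0, 2), op4 (invoked 7) maxes components and bumps W0 → (2, 2)
from VC(op4)=(2, 2), op5 (invoked 9) maxes components and bumps W0 → (3, 2)
target: VC(op1) = (0, 1)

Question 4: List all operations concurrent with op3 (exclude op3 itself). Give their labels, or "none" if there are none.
op2

op3 runs from 4 to 6; window-overlapping ops are concurrent
op1 [1,2]: before
op2 [3,5]: concurrent
op4 [7,8]: after
op5 [9,10]: after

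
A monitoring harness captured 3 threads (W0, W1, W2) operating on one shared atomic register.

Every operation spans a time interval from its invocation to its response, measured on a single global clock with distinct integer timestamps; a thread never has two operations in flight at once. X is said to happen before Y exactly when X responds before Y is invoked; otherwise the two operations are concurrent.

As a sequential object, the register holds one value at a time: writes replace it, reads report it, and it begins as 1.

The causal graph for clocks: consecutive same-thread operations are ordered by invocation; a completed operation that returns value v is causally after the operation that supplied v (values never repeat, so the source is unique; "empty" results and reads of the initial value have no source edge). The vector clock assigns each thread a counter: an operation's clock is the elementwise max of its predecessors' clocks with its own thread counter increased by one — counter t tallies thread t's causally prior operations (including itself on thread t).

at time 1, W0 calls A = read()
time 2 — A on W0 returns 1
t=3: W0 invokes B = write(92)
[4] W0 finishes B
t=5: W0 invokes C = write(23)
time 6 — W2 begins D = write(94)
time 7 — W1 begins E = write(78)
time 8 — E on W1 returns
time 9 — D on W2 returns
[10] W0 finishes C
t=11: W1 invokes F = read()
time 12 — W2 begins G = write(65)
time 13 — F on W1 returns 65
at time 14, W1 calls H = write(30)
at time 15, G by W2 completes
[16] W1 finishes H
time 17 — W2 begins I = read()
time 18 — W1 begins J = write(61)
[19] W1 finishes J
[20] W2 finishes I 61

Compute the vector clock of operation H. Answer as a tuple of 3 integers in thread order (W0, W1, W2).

(0, 3, 2)

D (invocation 6): nothing precedes it; W2's component alone gives (0, 0, 1)
E (invocation 7): nothing precedes it; W1's component alone gives (0, 1, 0)
A (invocation 1): nothing precedes it; W0's component alone gives (1, 0, 0)
merge at G (invoked 12): VC(D)=(0, 0, 1), own-thread bump on W2 → (0, 0, 2)
merge at B (invoked 3): VC(A)=(1, 0, 0), own-thread bump on W0 → (2, 0, 0)
merge at C (invoked 5): VC(B)=(2, 0, 0), own-thread bump on W0 → (3, 0, 0)
merge at F (invoked 11): VC(E)=(0, 1, 0), VC(G)=(0, 0, 2), own-thread bump on W1 → (0, 2, 2)
merge at H (invoked 14): VC(F)=(0, 2, 2), own-thread bump on W1 → (0, 3, 2)
merge at J (invoked 18): VC(H)=(0, 3, 2), own-thread bump on W1 → (0, 4, 2)
merge at I (invoked 17): VC(G)=(0, 0, 2), VC(J)=(0, 4, 2), own-thread bump on W2 → (0, 4, 3)
target: VC(H) = (0, 3, 2)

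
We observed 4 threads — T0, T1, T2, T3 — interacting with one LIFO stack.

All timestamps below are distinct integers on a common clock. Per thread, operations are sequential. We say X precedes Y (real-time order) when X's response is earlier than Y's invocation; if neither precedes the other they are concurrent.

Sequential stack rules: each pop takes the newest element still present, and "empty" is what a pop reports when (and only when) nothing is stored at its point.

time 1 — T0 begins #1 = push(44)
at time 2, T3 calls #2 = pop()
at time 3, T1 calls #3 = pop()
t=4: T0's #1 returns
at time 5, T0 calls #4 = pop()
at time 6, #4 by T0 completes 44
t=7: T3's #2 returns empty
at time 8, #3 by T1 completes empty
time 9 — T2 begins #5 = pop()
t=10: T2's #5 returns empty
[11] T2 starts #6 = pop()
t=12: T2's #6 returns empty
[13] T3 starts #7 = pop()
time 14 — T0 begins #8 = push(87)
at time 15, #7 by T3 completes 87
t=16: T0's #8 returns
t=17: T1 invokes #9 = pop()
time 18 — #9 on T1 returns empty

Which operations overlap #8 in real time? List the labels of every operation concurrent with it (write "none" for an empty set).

concurrent with #8 ([14,16]): every op whose interval crosses 14..16
#1 [1,4]: before
#2 [2,7]: before
#3 [3,8]: before
#4 [5,6]: before
#5 [9,10]: before
#6 [11,12]: before
#7 [13,15]: concurrent
#9 [17,18]: after

#7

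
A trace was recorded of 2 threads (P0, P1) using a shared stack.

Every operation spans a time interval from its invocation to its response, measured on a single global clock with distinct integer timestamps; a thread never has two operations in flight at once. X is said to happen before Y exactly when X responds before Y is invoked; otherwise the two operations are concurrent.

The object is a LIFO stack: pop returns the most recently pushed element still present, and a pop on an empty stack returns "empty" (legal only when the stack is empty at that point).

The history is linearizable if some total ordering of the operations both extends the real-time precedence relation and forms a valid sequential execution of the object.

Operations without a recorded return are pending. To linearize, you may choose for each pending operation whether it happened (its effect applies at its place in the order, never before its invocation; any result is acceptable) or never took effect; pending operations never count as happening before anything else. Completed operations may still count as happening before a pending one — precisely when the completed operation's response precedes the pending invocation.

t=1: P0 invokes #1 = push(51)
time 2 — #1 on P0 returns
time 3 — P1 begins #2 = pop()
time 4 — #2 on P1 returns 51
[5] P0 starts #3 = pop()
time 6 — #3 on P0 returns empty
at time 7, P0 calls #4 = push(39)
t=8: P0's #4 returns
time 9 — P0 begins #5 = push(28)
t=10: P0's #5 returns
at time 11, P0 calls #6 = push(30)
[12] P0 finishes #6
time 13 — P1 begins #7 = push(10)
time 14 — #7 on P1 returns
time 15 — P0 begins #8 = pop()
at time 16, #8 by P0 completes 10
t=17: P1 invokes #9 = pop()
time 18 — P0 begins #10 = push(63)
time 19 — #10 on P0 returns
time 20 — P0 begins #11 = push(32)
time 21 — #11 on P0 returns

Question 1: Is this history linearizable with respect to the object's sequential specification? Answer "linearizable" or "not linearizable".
witness order: #1, #2, #3, #4, #5, #6, #7, #8, #9, #10, #11
step 1: #1 push(51) — stack <51>
step 2: #2 pop() → 51 — stack <>
step 3: #3 pop() → empty — stack <>
step 4: #4 push(39) — stack <39>
step 5: #5 push(28) — stack <39,28>
step 6: #6 push(30) — stack <39,28,30>
step 7: #7 push(10) — stack <39,28,30,10>
step 8: #8 pop() → 10 — stack <39,28,30>
step 9: #9 pop() (pending, included) — stack <39,28>
step 10: #10 push(63) — stack <39,28,63>
step 11: #11 push(32) — stack <39,28,63,32>

linearizable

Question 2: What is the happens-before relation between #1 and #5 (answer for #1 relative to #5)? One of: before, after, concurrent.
Answer: before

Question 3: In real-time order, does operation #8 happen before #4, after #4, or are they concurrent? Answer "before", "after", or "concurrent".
Answer: after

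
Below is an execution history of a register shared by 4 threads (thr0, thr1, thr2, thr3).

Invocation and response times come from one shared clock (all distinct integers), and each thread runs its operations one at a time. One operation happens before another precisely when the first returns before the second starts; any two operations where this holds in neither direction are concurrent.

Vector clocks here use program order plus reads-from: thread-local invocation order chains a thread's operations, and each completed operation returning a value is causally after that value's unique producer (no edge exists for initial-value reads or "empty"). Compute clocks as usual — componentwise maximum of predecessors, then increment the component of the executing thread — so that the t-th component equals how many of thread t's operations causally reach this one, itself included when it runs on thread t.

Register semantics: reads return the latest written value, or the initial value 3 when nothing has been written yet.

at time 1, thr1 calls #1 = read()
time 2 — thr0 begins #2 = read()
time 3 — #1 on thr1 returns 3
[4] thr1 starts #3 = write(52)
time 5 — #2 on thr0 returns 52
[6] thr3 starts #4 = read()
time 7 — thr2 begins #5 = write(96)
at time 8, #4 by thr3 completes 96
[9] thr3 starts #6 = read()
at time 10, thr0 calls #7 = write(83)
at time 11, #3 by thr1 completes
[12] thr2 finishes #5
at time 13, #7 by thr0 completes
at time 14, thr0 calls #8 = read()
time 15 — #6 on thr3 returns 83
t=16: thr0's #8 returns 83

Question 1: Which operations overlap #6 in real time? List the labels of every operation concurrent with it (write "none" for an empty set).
overlap test against #6 [9,15]: concurrent iff the interval meets 9..15
#1 [1,3]: before
#2 [2,5]: before
#3 [4,11]: concurrent
#4 [6,8]: before
#5 [7,12]: concurrent
#7 [10,13]: concurrent
#8 [14,16]: concurrent

#3, #5, #7, #8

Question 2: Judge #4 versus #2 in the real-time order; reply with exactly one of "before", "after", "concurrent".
#4 spans [6,8], #2 spans [2,5]
resp(#2)=5 < inv(#4)=6

after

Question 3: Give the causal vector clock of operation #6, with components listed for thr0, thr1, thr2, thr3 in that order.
invoked at 7, #5 has no predecessors; its own thr2 bump gives (0, 0, 1, 0)
invoked at 1, #1 has no predecessors; its own thr1 bump gives (0, 1, 0, 0)
merge at #4 (invoked 6): VC(#5)=(0, 0, 1, 0), own-thread bump on thr3 → (0, 0, 1, 1)
merge at #3 (invoked 4): VC(#1)=(0, 1, 0, 0), own-thread bump on thr1 → (0, 2, 0, 0)
merge at #2 (invoked 2): VC(#3)=(0, 2, 0, 0), own-thread bump on thr0 → (1, 2, 0, 0)
merge at #7 (invoked 10): VC(#2)=(1, 2, 0, 0), own-thread bump on thr0 → (2, 2, 0, 0)
merge at #8 (invoked 14): VC(#7)=(2, 2, 0, 0), own-thread bump on thr0 → (3, 2, 0, 0)
merge at #6 (invoked 9): VC(#4)=(0, 0, 1, 1), VC(#7)=(2, 2, 0, 0), own-thread bump on thr3 → (2, 2, 1, 2)
target: VC(#6) = (2, 2, 1, 2)

(2, 2, 1, 2)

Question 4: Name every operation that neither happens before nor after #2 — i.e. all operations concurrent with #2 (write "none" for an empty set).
concurrent with #2 ([2,5]): every op whose interval crosses 2..5
#1 [1,3]: concurrent
#3 [4,11]: concurrent
#4 [6,8]: after
#5 [7,12]: after
#6 [9,15]: after
#7 [10,13]: after
#8 [14,16]: after

#1, #3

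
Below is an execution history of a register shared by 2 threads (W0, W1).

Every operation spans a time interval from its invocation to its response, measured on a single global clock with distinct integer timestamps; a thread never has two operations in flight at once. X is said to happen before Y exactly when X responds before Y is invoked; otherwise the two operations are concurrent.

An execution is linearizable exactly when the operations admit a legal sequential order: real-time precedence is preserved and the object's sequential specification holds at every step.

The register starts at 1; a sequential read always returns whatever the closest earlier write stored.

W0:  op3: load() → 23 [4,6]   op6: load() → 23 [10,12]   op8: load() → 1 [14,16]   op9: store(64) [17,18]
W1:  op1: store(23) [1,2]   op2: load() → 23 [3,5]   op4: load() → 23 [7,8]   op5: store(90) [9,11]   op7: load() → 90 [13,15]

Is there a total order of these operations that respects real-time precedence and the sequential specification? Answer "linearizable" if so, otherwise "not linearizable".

not linearizable

through event 15 a valid linearization exists; event 16 (op8 responding at time 16) ends that
8 orders of the 8 completed register ops respect real time; none is legal
take op1, op2, op3, op4, op5, op6, op7, op8: step 6 already fails, because op6 load() → 23 cannot occur there
take op1, op2, op3, op4, op5, op6, op8, op7: step 6 already fails, because op6 load() → 23 cannot occur there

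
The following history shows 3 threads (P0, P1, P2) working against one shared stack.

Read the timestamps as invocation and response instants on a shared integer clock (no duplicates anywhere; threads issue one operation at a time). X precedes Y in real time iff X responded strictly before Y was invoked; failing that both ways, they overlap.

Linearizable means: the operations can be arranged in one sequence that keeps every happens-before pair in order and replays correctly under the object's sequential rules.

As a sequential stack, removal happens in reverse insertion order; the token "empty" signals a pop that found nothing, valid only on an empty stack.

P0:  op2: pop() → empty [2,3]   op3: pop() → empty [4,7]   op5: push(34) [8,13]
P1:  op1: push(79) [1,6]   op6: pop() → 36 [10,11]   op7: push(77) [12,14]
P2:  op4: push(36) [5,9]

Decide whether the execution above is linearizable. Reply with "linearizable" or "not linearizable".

witness order: op2, op3, op1, op4, op6, op5, op7
step 1: op2 pop() → empty — stack <>
step 2: op3 pop() → empty — stack <>
step 3: op1 push(79) — stack <79>
step 4: op4 push(36) — stack <79,36>
step 5: op6 pop() → 36 — stack <79>
step 6: op5 push(34) — stack <79,34>
step 7: op7 push(77) — stack <79,34,77>

linearizable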